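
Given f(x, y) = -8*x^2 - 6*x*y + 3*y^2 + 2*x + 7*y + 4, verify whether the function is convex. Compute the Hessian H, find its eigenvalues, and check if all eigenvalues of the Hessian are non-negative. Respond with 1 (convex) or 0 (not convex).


The Hessian of f(x,y) = -8*x^2 - 6*x*y + 3*y^2 + 2*x + 7*y + 4 is:
H = [[-16, -6], [-6, 6]]
Trace = -16 + 6 = -10
Determinant = -16*6 - (-6)^2 = -132
Discriminant = (-10)^2 - 4*-132 = 628.0
Eigenvalues: lambda_1 = -17.53, lambda_2 = 7.53
The function is not convex.

0


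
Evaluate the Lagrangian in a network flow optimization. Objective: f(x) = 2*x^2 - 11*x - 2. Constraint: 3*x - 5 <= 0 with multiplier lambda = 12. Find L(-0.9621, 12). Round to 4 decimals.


Step 1: Evaluate f(x).
f(-0.9621) = 2*(-0.9621)^2 - 11*(-0.9621) - 2 = 10.4344
Step 2: Evaluate g(x).
g(-0.9621) = 3*-0.9621 - 5 = -7.8863
Step 3: Compute Lagrangian.
L = 10.4344 + 12*-7.8863 = -84.2012


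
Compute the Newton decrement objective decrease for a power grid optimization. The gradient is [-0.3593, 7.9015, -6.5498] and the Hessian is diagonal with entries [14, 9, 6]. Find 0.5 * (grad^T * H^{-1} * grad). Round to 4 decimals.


Step 1: H is diagonal, so H^(-1) * g = [-0.0257, 0.8779, -1.0916].
Step 2: g^T H^(-1) g = sum_i g_i^2 / H_ii
  = (-0.3593)^2/14 + (7.9015)^2/9 + (-6.5498)^2/6
  = 0.0092 + 6.9371 + 7.15 = 14.0963
Step 3: Objective decrease = 0.5 * g^T H^(-1) g = 7.0481


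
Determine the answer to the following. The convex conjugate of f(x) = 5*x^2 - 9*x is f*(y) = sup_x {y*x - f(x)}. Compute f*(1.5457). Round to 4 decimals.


f*(y) = sup_x {y*x - a*x^2 - b*x} = sup_x {(y-b)*x - a*x^2}
FOC: (y - b) - 2a*x = 0 => x* = (y - b)/(2a)
x* = (1.5457 + 9)/(2*5) = 1.0546
f*(1.5457) = (y-b)^2/(4a) = (1.5457 + 9)^2/(4*5)
= 111.2118/20 = 5.5606


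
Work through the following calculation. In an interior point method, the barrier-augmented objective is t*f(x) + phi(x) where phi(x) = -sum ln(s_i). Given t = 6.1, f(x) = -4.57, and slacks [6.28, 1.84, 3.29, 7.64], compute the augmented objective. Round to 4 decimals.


Step 1: Compute log-barrier.
ln values: [1.8374, 0.6098, 1.1909, 2.0334]
phi = -(1.8374 + 0.6098 + 1.1909 + 2.0334) = -5.6714
Step 2: Compute augmented objective.
t*f(x) = 6.1*-4.57 = -27.877
Total = -27.877 - 5.6714 = -33.5484


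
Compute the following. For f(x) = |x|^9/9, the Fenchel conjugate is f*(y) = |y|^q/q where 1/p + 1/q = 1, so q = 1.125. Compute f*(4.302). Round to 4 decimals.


The conjugate exponent q satisfies 1/p + 1/q = 1.
p = 9, so q = 9/(9 - 1) = 1.125
|y|^q = 4.302^1.125 = 5.1627
f*(4.302) = 5.1627 / 1.125 = 4.5891


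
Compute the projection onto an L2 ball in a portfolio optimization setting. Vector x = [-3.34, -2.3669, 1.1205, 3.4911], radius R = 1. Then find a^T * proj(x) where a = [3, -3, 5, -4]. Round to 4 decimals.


Step 1: Compute ||x|| (intermediates to 6 decimals).
||x|| = sqrt((-3.34)^2 + (-2.3669)^2 + 1.1205^2 + 3.4911^2) = 5.495554
Step 2: Project.
Since ||x|| > R, scale = R/||x|| = 1/5.495554 = 0.181965, proj(x) = scale * x
proj(x) = [-0.607763, -0.430693, 0.203892, 0.635258]
Step 3: Dot product.
a^T * proj(x) = 3*(-0.607763) - 3*(-0.430693) + 5*0.203892 - 4*0.635258 = -2.0528


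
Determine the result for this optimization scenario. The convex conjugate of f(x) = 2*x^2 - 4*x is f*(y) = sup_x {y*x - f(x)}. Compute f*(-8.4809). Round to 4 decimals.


f*(y) = sup_x {y*x - a*x^2 - b*x} = sup_x {(y-b)*x - a*x^2}
FOC: (y - b) - 2a*x = 0 => x* = (y - b)/(2a)
x* = (-8.4809 + 4)/(2*2) = -1.1202
f*(-8.4809) = (y-b)^2/(4a) = (-8.4809 + 4)^2/(4*2)
= 20.0785/8 = 2.5098


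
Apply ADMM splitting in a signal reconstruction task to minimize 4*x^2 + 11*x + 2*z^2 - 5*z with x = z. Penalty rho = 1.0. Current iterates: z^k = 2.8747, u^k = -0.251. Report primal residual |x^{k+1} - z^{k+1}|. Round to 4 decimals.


ADMM iteration with rho = 1.0, z^k = 2.8747, u^k = -0.251
Step 1: x-update.
Minimize 4*x^2 + 11*x + (1.0/2)*(x - 2.8747 - 0.251)^2
FOC: (2*4 + 1.0)*x = -11 + 1.0*(2.8747 + 0.251)
x^{k+1} = -0.8749
Step 2: z-update.
Minimize 2*z^2 - 5*z + (1.0/2)*(-0.8749 - z - 0.251)^2
FOC: (2*2 + 1.0)*z = 5 + 1.0*(-0.8749 - 0.251)
z^{k+1} = 0.7748
Step 3: u-update.
u^{k+1} = -0.251 - 0.8749 - 0.7748 = -1.9007
Step 4: Primal residual = |-0.8749 - 0.7748| = 1.6497


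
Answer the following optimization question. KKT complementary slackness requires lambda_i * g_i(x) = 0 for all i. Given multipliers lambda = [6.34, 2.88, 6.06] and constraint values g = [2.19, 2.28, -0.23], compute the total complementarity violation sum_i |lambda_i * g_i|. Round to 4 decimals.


KKT complementary slackness check:
lambda_1 * g_1 = 6.34 * 2.19 = 13.8846
lambda_2 * g_2 = 2.88 * 2.28 = 6.5664
lambda_3 * g_3 = 6.06 * -0.23 = -1.3938
Total violation = 13.8846 + 6.5664 + 1.3938 = 21.8448


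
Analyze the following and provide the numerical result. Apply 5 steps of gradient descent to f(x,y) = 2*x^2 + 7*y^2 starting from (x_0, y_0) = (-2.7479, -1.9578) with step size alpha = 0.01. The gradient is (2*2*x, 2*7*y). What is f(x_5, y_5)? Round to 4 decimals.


Gradient descent on f(x,y) = 2*x^2 + 7*y^2.
Starting point: (-2.7479, -1.9578), alpha = 0.01
Step 1: grad_x = 2*2*-2.7479 = -10.9916, grad_y = 2*7*-1.9578 = -27.4092
  x_1 = -2.7479 - 0.01*-10.9916 = -2.638
  y_1 = -1.9578 - 0.01*-27.4092 = -1.6837
Step 2: grad_x = 2*2*-2.638 = -10.5519, grad_y = 2*7*-1.6837 = -23.5719
  x_2 = -2.638 - 0.01*-10.5519 = -2.5325
  y_2 = -1.6837 - 0.01*-23.5719 = -1.448
Step 3: grad_x = 2*2*-2.5325 = -10.1299, grad_y = 2*7*-1.448 = -20.2718
  x_3 = -2.5325 - 0.01*-10.1299 = -2.4312
  y_3 = -1.448 - 0.01*-20.2718 = -1.2453
Step 4: grad_x = 2*2*-2.4312 = -9.7247, grad_y = 2*7*-1.2453 = -17.4338
  x_4 = -2.4312 - 0.01*-9.7247 = -2.3339
  y_4 = -1.2453 - 0.01*-17.4338 = -1.0709
Step 5: grad_x = 2*2*-2.3339 = -9.3357, grad_y = 2*7*-1.0709 = -14.9931
  x_5 = -2.3339 - 0.01*-9.3357 = -2.2406
  y_5 = -1.0709 - 0.01*-14.9931 = -0.921
f(-2.2406, -0.921) = 2*(-2.2406)^2 + 7*(-0.921)^2 = 15.978


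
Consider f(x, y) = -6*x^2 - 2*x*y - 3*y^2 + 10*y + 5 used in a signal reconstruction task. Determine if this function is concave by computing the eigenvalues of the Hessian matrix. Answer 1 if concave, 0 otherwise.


The Hessian of f(x,y) = -6*x^2 - 2*x*y - 3*y^2 + 10*y + 5 is:
H = [[-12, -2], [-2, -6]]
Trace = -12 - 6 = -18
Determinant = -12*-6 - (-2)^2 = 68
Discriminant = (-18)^2 - 4*68 = 52.0
Eigenvalues: lambda_1 = -12.6056, lambda_2 = -5.3944
The function is concave.

1


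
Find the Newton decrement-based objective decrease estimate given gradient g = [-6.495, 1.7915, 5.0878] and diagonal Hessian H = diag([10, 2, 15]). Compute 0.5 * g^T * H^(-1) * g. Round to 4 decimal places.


Step 1: H is diagonal, so H^(-1) * g = [-0.6495, 0.8958, 0.3392].
Step 2: g^T H^(-1) g = sum_i g_i^2 / H_ii
  = (-6.495)^2/10 + (1.7915)^2/2 + (5.0878)^2/15
  = 4.2185 + 1.6047 + 1.7257 = 7.549
Step 3: Objective decrease = 0.5 * g^T H^(-1) g = 3.7745


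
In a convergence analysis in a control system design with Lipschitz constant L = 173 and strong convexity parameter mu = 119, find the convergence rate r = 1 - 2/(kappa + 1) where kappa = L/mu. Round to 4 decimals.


Step 1: Compute the condition number.
kappa = L/mu = 173/119 = 1.4538
Step 2: Compute the convergence rate.
r = 1 - 2/(kappa + 1) = 1 - 2*mu/(L + mu) = (L - mu)/(L + mu) = 54/292 = 0.1849


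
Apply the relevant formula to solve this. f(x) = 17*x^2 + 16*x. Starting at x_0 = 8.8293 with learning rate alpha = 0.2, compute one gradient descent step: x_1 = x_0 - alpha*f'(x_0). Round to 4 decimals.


We compute the gradient at x_0 and apply the update.
f'(x) = 34*x + 16
f'(8.8293) = 34*8.8293 + 16 = 316.1962
x_1 = 8.8293 - 0.2*316.1962 = -54.4099


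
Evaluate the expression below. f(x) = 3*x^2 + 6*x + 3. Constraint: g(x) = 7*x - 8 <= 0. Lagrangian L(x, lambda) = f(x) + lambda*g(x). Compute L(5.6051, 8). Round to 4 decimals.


Step 1: Evaluate f(x).
f(5.6051) = 3*5.6051^2 + 6*5.6051 + 3 = 130.882
Step 2: Evaluate g(x).
g(5.6051) = 7*5.6051 - 8 = 31.2357
Step 3: Compute Lagrangian.
L = 130.882 + 8*31.2357 = 380.7676


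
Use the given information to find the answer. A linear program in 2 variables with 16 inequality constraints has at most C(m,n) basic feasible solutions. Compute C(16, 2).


Each vertex corresponds to some choice of n active constraints out of m, so the number of vertices is at most C(m, n) = m! / (n!(m-n)!).
m = 16, n = 2
Numerator: 16 * 15
Denominator: 2! = 2
C(16, 2) = 120


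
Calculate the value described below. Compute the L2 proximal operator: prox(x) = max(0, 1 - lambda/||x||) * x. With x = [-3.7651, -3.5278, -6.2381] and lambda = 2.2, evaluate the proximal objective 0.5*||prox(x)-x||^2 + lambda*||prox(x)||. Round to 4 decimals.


Step 1: Compute ||x||.
||x|| = 8.0954
Step 2: Compute scaling factor.
scale = max(0, 1 - 2.2/8.0954) = 0.7282
Step 3: prox(x) = [-2.7419, -2.5691, -4.5428]
||prox(x)|| = 5.8954
Step 4: Proximal objective.
0.5*||prox-x||^2 = 2.42
lambda*||prox|| = 12.9699
Total = 15.3898


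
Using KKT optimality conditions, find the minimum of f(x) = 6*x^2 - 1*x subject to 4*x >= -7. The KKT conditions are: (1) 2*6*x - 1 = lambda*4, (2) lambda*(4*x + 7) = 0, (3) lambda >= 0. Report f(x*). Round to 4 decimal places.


Step 1: Try lambda = 0 (constraint inactive).
Stationarity: 2*6*x - 1 = 0
x* = 1/(2*6) = 1/12 = 0.0833 (rounded; the exact value 1/12 is used below)
Check constraint: 4*0.0833 = 0.3332 >= -7 -- satisfied.
Step 2: Compute optimal value.
f(x*) = 6*(1/12)^2 - 1*(1/12) = -0.0417


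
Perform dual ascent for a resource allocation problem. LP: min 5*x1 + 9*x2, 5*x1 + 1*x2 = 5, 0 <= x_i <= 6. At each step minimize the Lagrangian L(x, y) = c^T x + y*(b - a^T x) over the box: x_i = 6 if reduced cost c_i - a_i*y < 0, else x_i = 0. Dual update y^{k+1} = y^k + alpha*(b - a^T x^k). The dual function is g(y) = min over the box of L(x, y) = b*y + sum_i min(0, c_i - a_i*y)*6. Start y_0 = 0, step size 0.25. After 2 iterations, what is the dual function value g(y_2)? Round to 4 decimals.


Dual ascent for LP: min 5*x1 + 9*x2, 5*x1 + 1*x2 = 5, 0 <= x_i <= 6
Step 1: y^k = 0.0, reduced costs: (5.0, 9.0)
  x^k = (0.0, 0.0), subgradient = b - a^T x = 5.0
  y^{k+1} = 0.0 + 0.25*5.0 = 1.25
Step 2: y^k = 1.25, reduced costs: (-1.25, 7.75)
  x^k = (6.0, 0.0), subgradient = b - a^T x = -25.0
  y^{k+1} = 1.25 + 0.25*-25.0 = -5.0
Dual objective at y_2 = -5.0: reduced costs (30.0, 14.0), box minimizer x = (0.0, 0.0)
g(y_2) = b*y + (c1 - a1*y)*x1 + (c2 - a2*y)*x2 = 5*(-5.0) + 30.0*0.0 + 14.0*0.0 = -25.0 + 0.0 + 0.0 = -25.0


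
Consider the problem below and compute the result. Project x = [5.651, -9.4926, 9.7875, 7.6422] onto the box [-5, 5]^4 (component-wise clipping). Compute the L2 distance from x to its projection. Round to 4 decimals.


Project each component onto [-5, 5].
clip(5.651) = 5.0, clip(-9.4926) = -5.0, clip(9.7875) = 5.0, clip(7.6422) = 5.0
Projection = [5.0, -5.0, 5.0, 5.0]
Squared diffs: [0.4238, 20.1835, 22.9202, 6.9812]
Distance = sqrt(50.5087) = 7.1069


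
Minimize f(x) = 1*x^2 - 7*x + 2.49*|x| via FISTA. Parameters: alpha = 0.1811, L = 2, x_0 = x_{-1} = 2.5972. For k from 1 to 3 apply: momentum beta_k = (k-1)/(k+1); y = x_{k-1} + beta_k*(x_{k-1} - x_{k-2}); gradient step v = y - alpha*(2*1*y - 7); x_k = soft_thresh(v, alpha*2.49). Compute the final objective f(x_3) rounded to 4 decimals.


FISTA on f(x) = 1*x^2 - 7*x + 2.49*|x|
L = 2, alpha = 0.1811
Iteration 1: beta = 0.0, y = 2.5972 + 0.0*(2.5972 - 2.5972) = 2.5972
  grad(y) = -1.8056, v = y - alpha*grad = 2.9242
  prox(v) = soft_thresh(2.9242, 0.4509) = 2.4733
Iteration 2: beta = 0.3333, y = 2.4733 + 0.3333*(2.4733 - 2.5972) = 2.4319
  grad(y) = -2.1361, v = y - alpha*grad = 2.8188
  prox(v) = soft_thresh(2.8188, 0.4509) = 2.3679
Iteration 3: beta = 0.5, y = 2.3679 + 0.5*(2.3679 - 2.4733) = 2.3152
  grad(y) = -2.3697, v = y - alpha*grad = 2.7443
  prox(v) = soft_thresh(2.7443, 0.4509) = 2.2934
f(x_3) = 1*2.2934^2 - 7*2.2934 + 2.49*|2.2934| = -5.0836


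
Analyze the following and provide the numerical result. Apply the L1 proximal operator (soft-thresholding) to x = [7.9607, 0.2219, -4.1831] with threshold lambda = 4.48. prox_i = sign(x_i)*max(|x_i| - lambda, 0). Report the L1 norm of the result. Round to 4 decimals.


Soft-thresholding with lambda = 4.48:
prox(7.9607) = sign(7.9607)*max(|7.9607| - 4.48, 0) = 3.4807
prox(0.2219) = sign(0.2219)*max(|0.2219| - 4.48, 0) = 0.0
prox(-4.1831) = sign(-4.1831)*max(|-4.1831| - 4.48, 0) = 0.0
prox(x) = [3.4807, 0.0, 0.0]
||prox(x)||_1 = 3.4807 + 0.0 + 0.0 = 3.4807


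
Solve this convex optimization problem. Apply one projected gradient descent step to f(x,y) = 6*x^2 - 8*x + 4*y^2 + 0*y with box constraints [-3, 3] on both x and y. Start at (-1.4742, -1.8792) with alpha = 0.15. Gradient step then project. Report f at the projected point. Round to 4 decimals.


Step 1: Compute gradient at (-1.4742, -1.8792).
grad_x = 2*6*-1.4742 - 8 = -25.6904
grad_y = 2*4*-1.8792 + 0 = -15.0336
Step 2: Gradient step.
x_raw = -1.4742 - 0.15*-25.6904 = 2.3794
y_raw = -1.8792 - 0.15*-15.0336 = 0.3758
Step 3: Project onto [-3, 3].
x_proj = clip(2.3794) = 2.3794
y_proj = clip(0.3758) = 0.3758
Step 4: Evaluate f.
f(2.3794, 0.3758) = 15.4983


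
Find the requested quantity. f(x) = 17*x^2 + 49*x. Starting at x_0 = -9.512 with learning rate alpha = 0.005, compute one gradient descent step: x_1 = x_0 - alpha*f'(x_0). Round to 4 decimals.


We compute the gradient at x_0 and apply the update.
f'(x) = 34*x + 49
f'(-9.512) = 34*-9.512 + 49 = -274.408
x_1 = -9.512 - 0.005*-274.408 = -8.14


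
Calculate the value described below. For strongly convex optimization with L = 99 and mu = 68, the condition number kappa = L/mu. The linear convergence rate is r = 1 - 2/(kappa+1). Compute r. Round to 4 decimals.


Step 1: Compute the condition number.
kappa = L/mu = 99/68 = 1.4559
Step 2: Compute the convergence rate.
r = 1 - 2/(kappa + 1) = 1 - 2*mu/(L + mu) = (L - mu)/(L + mu) = 31/167 = 0.1856


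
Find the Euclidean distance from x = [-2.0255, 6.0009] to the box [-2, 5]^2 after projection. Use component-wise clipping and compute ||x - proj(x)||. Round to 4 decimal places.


Project each component onto [-2, 5].
clip(-2.0255) = -2.0, clip(6.0009) = 5.0
Projection = [-2.0, 5.0]
Squared diffs: [0.0007, 1.0018]
Distance = sqrt(1.0025) = 1.0012


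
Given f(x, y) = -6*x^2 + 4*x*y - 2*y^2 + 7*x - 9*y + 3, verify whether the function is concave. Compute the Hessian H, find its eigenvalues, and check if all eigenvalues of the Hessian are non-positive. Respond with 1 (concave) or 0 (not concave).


The Hessian of f(x,y) = -6*x^2 + 4*x*y - 2*y^2 + 7*x - 9*y + 3 is:
H = [[-12, 4], [4, -4]]
Trace = -12 - 4 = -16
Determinant = -12*-4 - (4)^2 = 32
Discriminant = (-16)^2 - 4*32 = 128.0
Eigenvalues: lambda_1 = -13.6569, lambda_2 = -2.3431
The function is concave.

1


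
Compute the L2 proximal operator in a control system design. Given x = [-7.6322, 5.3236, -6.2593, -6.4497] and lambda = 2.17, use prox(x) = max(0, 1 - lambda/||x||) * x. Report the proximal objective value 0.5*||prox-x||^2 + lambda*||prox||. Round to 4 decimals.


Step 1: Compute ||x||.
||x|| = 12.9371
Step 2: Compute scaling factor.
scale = max(0, 1 - 2.17/12.9371) = 0.8323
Step 3: prox(x) = [-6.352, 4.4306, -5.2094, -5.3679]
||prox(x)|| = 10.7671
Step 4: Proximal objective.
0.5*||prox-x||^2 = 2.3545
lambda*||prox|| = 23.3646
Total = 25.7191


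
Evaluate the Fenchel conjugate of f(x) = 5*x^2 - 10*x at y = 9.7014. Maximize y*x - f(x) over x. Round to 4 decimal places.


f*(y) = sup_x {y*x - a*x^2 - b*x} = sup_x {(y-b)*x - a*x^2}
FOC: (y - b) - 2a*x = 0 => x* = (y - b)/(2a)
x* = (9.7014 + 10)/(2*5) = 1.9701
f*(9.7014) = (y-b)^2/(4a) = (9.7014 + 10)^2/(4*5)
= 388.1452/20 = 19.4073


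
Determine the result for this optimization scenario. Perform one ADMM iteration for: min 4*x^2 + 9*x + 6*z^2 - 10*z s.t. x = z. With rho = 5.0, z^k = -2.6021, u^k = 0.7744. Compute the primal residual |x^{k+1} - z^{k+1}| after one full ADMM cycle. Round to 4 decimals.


ADMM iteration with rho = 5.0, z^k = -2.6021, u^k = 0.7744
Step 1: x-update.
Minimize 4*x^2 + 9*x + (5.0/2)*(x + 2.6021 + 0.7744)^2
FOC: (2*4 + 5.0)*x = -9 + 5.0*(-2.6021 - 0.7744)
x^{k+1} = -1.991
Step 2: z-update.
Minimize 6*z^2 - 10*z + (5.0/2)*(-1.991 - z + 0.7744)^2
FOC: (2*6 + 5.0)*z = 10 + 5.0*(-1.991 + 0.7744)
z^{k+1} = 0.2304
Step 3: u-update.
u^{k+1} = 0.7744 - 1.991 - 0.2304 = -1.447
Step 4: Primal residual = |-1.991 - 0.2304| = 2.2214


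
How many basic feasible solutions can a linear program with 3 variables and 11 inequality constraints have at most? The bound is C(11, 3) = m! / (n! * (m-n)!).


Each vertex corresponds to some choice of n active constraints out of m, so the number of vertices is at most C(m, n) = m! / (n!(m-n)!).
m = 11, n = 3
Numerator: 11 * 10 * 9
Denominator: 3! = 6
C(11, 3) = 165


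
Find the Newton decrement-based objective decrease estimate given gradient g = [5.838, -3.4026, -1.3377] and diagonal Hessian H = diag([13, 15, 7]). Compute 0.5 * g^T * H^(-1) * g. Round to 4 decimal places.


Step 1: H is diagonal, so H^(-1) * g = [0.4491, -0.2268, -0.1911].
Step 2: g^T H^(-1) g = sum_i g_i^2 / H_ii
  = (5.838)^2/13 + (-3.4026)^2/15 + (-1.3377)^2/7
  = 2.6217 + 0.7718 + 0.2556 = 3.6492
Step 3: Objective decrease = 0.5 * g^T H^(-1) g = 1.8246


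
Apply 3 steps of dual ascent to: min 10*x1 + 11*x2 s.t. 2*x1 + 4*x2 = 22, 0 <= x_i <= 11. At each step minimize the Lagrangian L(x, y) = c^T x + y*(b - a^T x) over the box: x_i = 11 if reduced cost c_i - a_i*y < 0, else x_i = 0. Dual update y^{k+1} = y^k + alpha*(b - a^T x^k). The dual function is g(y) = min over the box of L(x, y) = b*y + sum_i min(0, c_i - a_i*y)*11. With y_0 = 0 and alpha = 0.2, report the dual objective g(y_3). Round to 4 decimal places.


Dual ascent for LP: min 10*x1 + 11*x2, 2*x1 + 4*x2 = 22, 0 <= x_i <= 11
Step 1: y^k = 0.0, reduced costs: (10.0, 11.0)
  x^k = (0.0, 0.0), subgradient = b - a^T x = 22.0
  y^{k+1} = 0.0 + 0.2*22.0 = 4.4
Step 2: y^k = 4.4, reduced costs: (1.2, -6.6)
  x^k = (0.0, 11.0), subgradient = b - a^T x = -22.0
  y^{k+1} = 4.4 + 0.2*-22.0 = 0.0
Step 3: y^k = 0.0, reduced costs: (10.0, 11.0)
  x^k = (0.0, 0.0), subgradient = b - a^T x = 22.0
  y^{k+1} = 0.0 + 0.2*22.0 = 4.4
Dual objective at y_3 = 4.4: reduced costs (1.2, -6.6), box minimizer x = (0.0, 11.0)
g(y_3) = b*y + (c1 - a1*y)*x1 + (c2 - a2*y)*x2 = 22*4.4 + 1.2*0.0 + (-6.6)*11.0 = 96.8 + 0.0 - 72.6 = 24.2


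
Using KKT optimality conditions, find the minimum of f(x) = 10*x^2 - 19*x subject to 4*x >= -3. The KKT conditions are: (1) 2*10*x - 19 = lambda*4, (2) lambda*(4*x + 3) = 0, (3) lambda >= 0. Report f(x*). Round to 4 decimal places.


Step 1: Try lambda = 0 (constraint inactive).
Stationarity: 2*10*x - 19 = 0
x* = 19/(2*10) = 0.95
Check constraint: 4*0.95 = 3.8 >= -3 -- satisfied.
Step 2: Compute optimal value.
f(x*) = 10*0.95^2 - 19*0.95 = -9.025


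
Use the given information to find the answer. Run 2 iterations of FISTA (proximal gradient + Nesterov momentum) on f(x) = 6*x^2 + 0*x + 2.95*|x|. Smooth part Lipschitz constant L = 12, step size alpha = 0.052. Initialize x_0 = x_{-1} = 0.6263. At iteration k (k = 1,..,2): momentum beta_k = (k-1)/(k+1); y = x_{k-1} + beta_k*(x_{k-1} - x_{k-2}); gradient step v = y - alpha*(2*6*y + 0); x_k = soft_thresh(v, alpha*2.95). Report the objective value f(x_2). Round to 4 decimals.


FISTA on f(x) = 6*x^2 + 0*x + 2.95*|x|
L = 12, alpha = 0.052
Iteration 1: beta = 0.0, y = 0.6263 + 0.0*(0.6263 - 0.6263) = 0.6263
  grad(y) = 7.5156, v = y - alpha*grad = 0.2355
  prox(v) = soft_thresh(0.2355, 0.1534) = 0.0821
Iteration 2: beta = 0.3333, y = 0.0821 + 0.3333*(0.0821 - 0.6263) = -0.0993
  grad(y) = -1.1918, v = y - alpha*grad = -0.0373
  prox(v) = soft_thresh(-0.0373, 0.1534) = 0.0
f(x_2) = 6*0.0^2 + 0*0.0 + 2.95*|0.0| = 0.0


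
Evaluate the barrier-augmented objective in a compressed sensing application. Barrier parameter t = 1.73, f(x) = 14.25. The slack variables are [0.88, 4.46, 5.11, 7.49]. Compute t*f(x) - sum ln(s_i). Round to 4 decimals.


Step 1: Compute log-barrier.
ln values: [-0.1278, 1.4951, 1.6312, 2.0136]
phi = -(-0.1278 + 1.4951 + 1.6312 + 2.0136) = -5.0121
Step 2: Compute augmented objective.
t*f(x) = 1.73*14.25 = 24.6525
Total = 24.6525 - 5.0121 = 19.6404


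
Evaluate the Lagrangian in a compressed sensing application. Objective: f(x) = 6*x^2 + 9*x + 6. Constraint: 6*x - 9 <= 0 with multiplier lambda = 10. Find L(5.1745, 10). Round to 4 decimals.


Step 1: Evaluate f(x).
f(5.1745) = 6*5.1745^2 + 9*5.1745 + 6 = 213.2232
Step 2: Evaluate g(x).
g(5.1745) = 6*5.1745 - 9 = 22.047
Step 3: Compute Lagrangian.
L = 213.2232 + 10*22.047 = 433.6932


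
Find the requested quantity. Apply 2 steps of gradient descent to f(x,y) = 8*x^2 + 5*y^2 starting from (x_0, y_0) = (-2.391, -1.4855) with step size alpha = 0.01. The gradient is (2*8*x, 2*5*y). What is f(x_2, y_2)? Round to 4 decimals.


Gradient descent on f(x,y) = 8*x^2 + 5*y^2.
Starting point: (-2.391, -1.4855), alpha = 0.01
Step 1: grad_x = 2*8*-2.391 = -38.256, grad_y = 2*5*-1.4855 = -14.855
  x_1 = -2.391 - 0.01*-38.256 = -2.0084
  y_1 = -1.4855 - 0.01*-14.855 = -1.337
Step 2: grad_x = 2*8*-2.0084 = -32.135, grad_y = 2*5*-1.337 = -13.3695
  x_2 = -2.0084 - 0.01*-32.135 = -1.6871
  y_2 = -1.337 - 0.01*-13.3695 = -1.2033
f(-1.6871, -1.2033) = 8*(-1.6871)^2 + 5*(-1.2033)^2 = 30.0093


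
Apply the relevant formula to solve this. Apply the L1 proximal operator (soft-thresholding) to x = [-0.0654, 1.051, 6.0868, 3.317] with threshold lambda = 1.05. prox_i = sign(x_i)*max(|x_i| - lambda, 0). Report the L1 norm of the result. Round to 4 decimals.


Soft-thresholding with lambda = 1.05:
prox(-0.0654) = sign(-0.0654)*max(|-0.0654| - 1.05, 0) = 0.0
prox(1.051) = sign(1.051)*max(|1.051| - 1.05, 0) = 0.001
prox(6.0868) = sign(6.0868)*max(|6.0868| - 1.05, 0) = 5.0368
prox(3.317) = sign(3.317)*max(|3.317| - 1.05, 0) = 2.267
prox(x) = [0.0, 0.001, 5.0368, 2.267]
||prox(x)||_1 = 0.0 + 0.001 + 5.0368 + 2.267 = 7.3048


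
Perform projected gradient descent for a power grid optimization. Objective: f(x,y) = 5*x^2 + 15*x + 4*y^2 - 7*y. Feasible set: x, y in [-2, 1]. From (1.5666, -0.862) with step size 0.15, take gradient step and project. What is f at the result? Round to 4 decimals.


Step 1: Compute gradient at (1.5666, -0.862).
grad_x = 2*5*1.5666 + 15 = 30.666
grad_y = 2*4*-0.862 - 7 = -13.896
Step 2: Gradient step.
x_raw = 1.5666 - 0.15*30.666 = -3.0333
y_raw = -0.862 - 0.15*-13.896 = 1.2224
Step 3: Project onto [-2, 1].
x_proj = clip(-3.0333) = -2.0
y_proj = clip(1.2224) = 1.0
Step 4: Evaluate f.
f(-2.0, 1.0) = -13.0


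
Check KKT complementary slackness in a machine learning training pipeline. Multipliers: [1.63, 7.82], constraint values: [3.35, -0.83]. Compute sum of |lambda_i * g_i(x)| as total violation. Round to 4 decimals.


KKT complementary slackness check:
lambda_1 * g_1 = 1.63 * 3.35 = 5.4605
lambda_2 * g_2 = 7.82 * -0.83 = -6.4906
Total violation = 5.4605 + 6.4906 = 11.9511


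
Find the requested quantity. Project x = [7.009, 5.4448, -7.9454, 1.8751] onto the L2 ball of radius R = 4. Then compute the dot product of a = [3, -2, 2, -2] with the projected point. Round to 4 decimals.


Step 1: Compute ||x|| (intermediates to 6 decimals).
||x|| = sqrt(7.009^2 + 5.4448^2 + (-7.9454)^2 + 1.8751^2) = 12.05891
Step 2: Project.
Since ||x|| > R, scale = R/||x|| = 4/12.05891 = 0.331705, proj(x) = scale * x
proj(x) = [2.32492, 1.806067, -2.635529, 0.62198]
Step 3: Dot product.
a^T * proj(x) = 3*2.32492 - 2*1.806067 + 2*(-2.635529) - 2*0.62198 = -3.1524


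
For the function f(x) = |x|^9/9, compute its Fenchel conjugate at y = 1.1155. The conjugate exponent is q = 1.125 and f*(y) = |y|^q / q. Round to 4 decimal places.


The conjugate exponent q satisfies 1/p + 1/q = 1.
p = 9, so q = 9/(9 - 1) = 1.125
|y|^q = 1.1155^1.125 = 1.1308
f*(1.1155) = 1.1308 / 1.125 = 1.0052


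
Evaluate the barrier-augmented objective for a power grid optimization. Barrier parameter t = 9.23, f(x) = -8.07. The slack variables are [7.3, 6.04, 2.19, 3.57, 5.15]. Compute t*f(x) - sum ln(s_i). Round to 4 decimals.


Step 1: Compute log-barrier.
ln values: [1.9879, 1.7984, 0.7839, 1.2726, 1.639]
phi = -(1.9879 + 1.7984 + 0.7839 + 1.2726 + 1.639) = -7.4817
Step 2: Compute augmented objective.
t*f(x) = 9.23*-8.07 = -74.4861
Total = -74.4861 - 7.4817 = -81.9678


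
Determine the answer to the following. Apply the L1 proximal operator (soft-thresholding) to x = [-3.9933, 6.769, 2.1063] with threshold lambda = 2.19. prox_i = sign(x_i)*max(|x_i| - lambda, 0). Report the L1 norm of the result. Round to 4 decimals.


Soft-thresholding with lambda = 2.19:
prox(-3.9933) = sign(-3.9933)*max(|-3.9933| - 2.19, 0) = -1.8033
prox(6.769) = sign(6.769)*max(|6.769| - 2.19, 0) = 4.579
prox(2.1063) = sign(2.1063)*max(|2.1063| - 2.19, 0) = 0.0
prox(x) = [-1.8033, 4.579, 0.0]
||prox(x)||_1 = 1.8033 + 4.579 + 0.0 = 6.3823


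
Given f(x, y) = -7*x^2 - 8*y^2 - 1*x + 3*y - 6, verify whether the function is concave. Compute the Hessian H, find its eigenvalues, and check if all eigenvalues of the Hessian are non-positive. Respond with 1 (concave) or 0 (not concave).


The Hessian of f(x,y) = -7*x^2 - 8*y^2 - 1*x + 3*y - 6 is:
H = [[-14, 0], [0, -16]]
Trace = -14 - 16 = -30
Determinant = -14*-16 - (0)^2 = 224
Discriminant = (-30)^2 - 4*224 = 4.0
Eigenvalues: lambda_1 = -16.0, lambda_2 = -14.0
The function is concave.

1


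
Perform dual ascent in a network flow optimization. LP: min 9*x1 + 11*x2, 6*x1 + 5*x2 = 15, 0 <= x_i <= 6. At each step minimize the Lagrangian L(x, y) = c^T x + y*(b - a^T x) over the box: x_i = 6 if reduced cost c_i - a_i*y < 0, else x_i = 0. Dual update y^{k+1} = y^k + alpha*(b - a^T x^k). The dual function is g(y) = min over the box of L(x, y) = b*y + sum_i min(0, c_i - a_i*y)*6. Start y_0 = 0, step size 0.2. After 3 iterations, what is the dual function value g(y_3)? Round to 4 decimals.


Dual ascent for LP: min 9*x1 + 11*x2, 6*x1 + 5*x2 = 15, 0 <= x_i <= 6
Step 1: y^k = 0.0, reduced costs: (9.0, 11.0)
  x^k = (0.0, 0.0), subgradient = b - a^T x = 15.0
  y^{k+1} = 0.0 + 0.2*15.0 = 3.0
Step 2: y^k = 3.0, reduced costs: (-9.0, -4.0)
  x^k = (6.0, 6.0), subgradient = b - a^T x = -51.0
  y^{k+1} = 3.0 + 0.2*-51.0 = -7.2
Step 3: y^k = -7.2, reduced costs: (52.2, 47.0)
  x^k = (0.0, 0.0), subgradient = b - a^T x = 15.0
  y^{k+1} = -7.2 + 0.2*15.0 = -4.2
Dual objective at y_3 = -4.2: reduced costs (34.2, 32.0), box minimizer x = (0.0, 0.0)
g(y_3) = b*y + (c1 - a1*y)*x1 + (c2 - a2*y)*x2 = 15*(-4.2) + 34.2*0.0 + 32.0*0.0 = -63.0 + 0.0 + 0.0 = -63.0


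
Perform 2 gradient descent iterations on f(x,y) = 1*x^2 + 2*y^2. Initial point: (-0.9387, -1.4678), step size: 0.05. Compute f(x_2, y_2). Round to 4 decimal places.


Gradient descent on f(x,y) = 1*x^2 + 2*y^2.
Starting point: (-0.9387, -1.4678), alpha = 0.05
Step 1: grad_x = 2*1*-0.9387 = -1.8774, grad_y = 2*2*-1.4678 = -5.8712
  x_1 = -0.9387 - 0.05*-1.8774 = -0.8448
  y_1 = -1.4678 - 0.05*-5.8712 = -1.1742
Step 2: grad_x = 2*1*-0.8448 = -1.6897, grad_y = 2*2*-1.1742 = -4.697
  x_2 = -0.8448 - 0.05*-1.6897 = -0.7603
  y_2 = -1.1742 - 0.05*-4.697 = -0.9394
f(-0.7603, -0.9394) = 1*(-0.7603)^2 + 2*(-0.9394)^2 = 2.343


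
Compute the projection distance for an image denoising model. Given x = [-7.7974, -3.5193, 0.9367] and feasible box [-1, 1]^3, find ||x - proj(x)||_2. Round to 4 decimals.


Project each component onto [-1, 1].
clip(-7.7974) = -1.0, clip(-3.5193) = -1.0, clip(0.9367) = 0.9367
Projection = [-1.0, -1.0, 0.9367]
Squared diffs: [46.2046, 6.3469, 0.0]
Distance = sqrt(52.5515) = 7.2492


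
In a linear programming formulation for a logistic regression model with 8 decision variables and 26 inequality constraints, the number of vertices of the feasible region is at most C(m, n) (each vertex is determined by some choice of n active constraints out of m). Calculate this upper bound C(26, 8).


Each vertex corresponds to some choice of n active constraints out of m, so the number of vertices is at most C(m, n) = m! / (n!(m-n)!).
m = 26, n = 8
Numerator: 26 * 25 * 24 * 23 * 22 * 21 * 20 * 19
Denominator: 8! = 40320
C(26, 8) = 1562275


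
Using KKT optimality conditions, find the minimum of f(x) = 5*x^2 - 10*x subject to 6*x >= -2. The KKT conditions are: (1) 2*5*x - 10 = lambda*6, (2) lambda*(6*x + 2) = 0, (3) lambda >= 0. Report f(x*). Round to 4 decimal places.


Step 1: Try lambda = 0 (constraint inactive).
Stationarity: 2*5*x - 10 = 0
x* = 10/(2*5) = 1.0
Check constraint: 6*1.0 = 6.0 >= -2 -- satisfied.
Step 2: Compute optimal value.
f(x*) = 5*1.0^2 - 10*1.0 = -5.0


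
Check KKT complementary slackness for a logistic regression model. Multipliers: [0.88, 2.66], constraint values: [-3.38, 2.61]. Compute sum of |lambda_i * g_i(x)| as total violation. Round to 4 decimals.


KKT complementary slackness check:
lambda_1 * g_1 = 0.88 * -3.38 = -2.9744
lambda_2 * g_2 = 2.66 * 2.61 = 6.9426
Total violation = 2.9744 + 6.9426 = 9.917


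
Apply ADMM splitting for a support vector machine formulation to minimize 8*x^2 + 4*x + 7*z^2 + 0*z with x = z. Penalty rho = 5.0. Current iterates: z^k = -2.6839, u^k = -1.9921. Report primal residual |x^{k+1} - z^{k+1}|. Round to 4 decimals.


ADMM iteration with rho = 5.0, z^k = -2.6839, u^k = -1.9921
Step 1: x-update.
Minimize 8*x^2 + 4*x + (5.0/2)*(x + 2.6839 - 1.9921)^2
FOC: (2*8 + 5.0)*x = -4 + 5.0*(-2.6839 + 1.9921)
x^{k+1} = -0.3552
Step 2: z-update.
Minimize 7*z^2 + 0*z + (5.0/2)*(-0.3552 - z - 1.9921)^2
FOC: (2*7 + 5.0)*z = 0 + 5.0*(-0.3552 - 1.9921)
z^{k+1} = -0.6177
Step 3: u-update.
u^{k+1} = -1.9921 - 0.3552 + 0.6177 = -1.7296
Step 4: Primal residual = |-0.3552 + 0.6177| = 0.2625


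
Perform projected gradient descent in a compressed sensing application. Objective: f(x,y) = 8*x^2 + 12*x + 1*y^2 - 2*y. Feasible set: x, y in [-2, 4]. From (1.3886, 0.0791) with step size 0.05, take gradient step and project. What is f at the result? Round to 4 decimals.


Step 1: Compute gradient at (1.3886, 0.0791).
grad_x = 2*8*1.3886 + 12 = 34.2176
grad_y = 2*1*0.0791 - 2 = -1.8418
Step 2: Gradient step.
x_raw = 1.3886 - 0.05*34.2176 = -0.3223
y_raw = 0.0791 - 0.05*-1.8418 = 0.1712
Step 3: Project onto [-2, 4].
x_proj = clip(-0.3223) = -0.3223
y_proj = clip(0.1712) = 0.1712
Step 4: Evaluate f.
f(-0.3223, 0.1712) = -3.3495


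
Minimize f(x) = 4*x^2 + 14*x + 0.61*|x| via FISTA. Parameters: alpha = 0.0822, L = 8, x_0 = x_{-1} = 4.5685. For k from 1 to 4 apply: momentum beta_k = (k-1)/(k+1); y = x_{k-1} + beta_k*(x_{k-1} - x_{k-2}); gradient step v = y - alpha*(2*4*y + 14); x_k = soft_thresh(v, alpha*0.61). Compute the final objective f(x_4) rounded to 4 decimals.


FISTA on f(x) = 4*x^2 + 14*x + 0.61*|x|
L = 8, alpha = 0.0822
Iteration 1: beta = 0.0, y = 4.5685 + 0.0*(4.5685 - 4.5685) = 4.5685
  grad(y) = 50.548, v = y - alpha*grad = 0.4135
  prox(v) = soft_thresh(0.4135, 0.0501) = 0.3633
Iteration 2: beta = 0.3333, y = 0.3633 + 0.3333*(0.3633 - 4.5685) = -1.0384
  grad(y) = 5.6927, v = y - alpha*grad = -1.5064
  prox(v) = soft_thresh(-1.5064, 0.0501) = -1.4562
Iteration 3: beta = 0.5, y = -1.4562 + 0.5*(-1.4562 - 0.3633) = -2.366
  grad(y) = -4.9278, v = y - alpha*grad = -1.9609
  prox(v) = soft_thresh(-1.9609, 0.0501) = -1.9108
Iteration 4: beta = 0.6, y = -1.9108 + 0.6*(-1.9108 + 1.4562) = -2.1835
  grad(y) = -3.468, v = y - alpha*grad = -1.8984
  prox(v) = soft_thresh(-1.8984, 0.0501) = -1.8483
f(x_4) = 4*(-1.8483)^2 + 14*(-1.8483) + 0.61*|-1.8483| = -11.0839


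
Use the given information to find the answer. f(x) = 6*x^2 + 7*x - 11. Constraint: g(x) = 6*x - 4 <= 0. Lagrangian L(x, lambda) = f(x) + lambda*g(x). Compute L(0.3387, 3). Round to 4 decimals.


Step 1: Evaluate f(x).
f(0.3387) = 6*0.3387^2 + 7*0.3387 - 11 = -7.9408
Step 2: Evaluate g(x).
g(0.3387) = 6*0.3387 - 4 = -1.9678
Step 3: Compute Lagrangian.
L = -7.9408 + 3*-1.9678 = -13.8442


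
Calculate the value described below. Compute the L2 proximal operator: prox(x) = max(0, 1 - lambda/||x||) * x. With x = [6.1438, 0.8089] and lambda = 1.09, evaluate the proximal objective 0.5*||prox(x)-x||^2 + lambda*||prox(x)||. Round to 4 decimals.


Step 1: Compute ||x||.
||x|| = 6.1968
Step 2: Compute scaling factor.
scale = max(0, 1 - 1.09/6.1968) = 0.8241
Step 3: prox(x) = [5.0631, 0.6666]
||prox(x)|| = 5.1068
Step 4: Proximal objective.
0.5*||prox-x||^2 = 0.5941
lambda*||prox|| = 5.5664
Total = 6.1605


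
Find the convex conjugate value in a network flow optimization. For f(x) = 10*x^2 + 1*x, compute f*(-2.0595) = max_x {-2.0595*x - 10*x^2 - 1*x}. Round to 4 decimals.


f*(y) = sup_x {y*x - a*x^2 - b*x} = sup_x {(y-b)*x - a*x^2}
FOC: (y - b) - 2a*x = 0 => x* = (y - b)/(2a)
x* = (-2.0595 - 1)/(2*10) = -0.153
f*(-2.0595) = (y-b)^2/(4a) = (-2.0595 - 1)^2/(4*10)
= 9.3605/40 = 0.234


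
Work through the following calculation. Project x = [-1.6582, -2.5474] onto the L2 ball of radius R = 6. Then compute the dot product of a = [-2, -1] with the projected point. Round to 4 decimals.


Step 1: Compute ||x|| (intermediates to 6 decimals).
||x|| = sqrt((-1.6582)^2 + (-2.5474)^2) = 3.039552
Step 2: Project.
Since ||x|| <= R, proj = x (no scaling needed).
proj(x) = [-1.6582, -2.5474]
Step 3: Dot product.
a^T * proj(x) = -2*(-1.6582) - 1*(-2.5474) = 5.8638


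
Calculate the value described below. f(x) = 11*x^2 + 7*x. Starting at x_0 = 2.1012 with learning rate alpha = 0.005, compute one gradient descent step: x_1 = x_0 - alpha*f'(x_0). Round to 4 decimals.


We compute the gradient at x_0 and apply the update.
f'(x) = 22*x + 7
f'(2.1012) = 22*2.1012 + 7 = 53.2264
x_1 = 2.1012 - 0.005*53.2264 = 1.8351


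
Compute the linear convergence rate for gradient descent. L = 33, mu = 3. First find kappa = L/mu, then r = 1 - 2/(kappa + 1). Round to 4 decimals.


Step 1: Compute the condition number.
kappa = L/mu = 33/3 = 11.0
Step 2: Compute the convergence rate.
r = 1 - 2/(kappa + 1) = 1 - 2*mu/(L + mu) = (L - mu)/(L + mu) = 30/36 = 0.8333


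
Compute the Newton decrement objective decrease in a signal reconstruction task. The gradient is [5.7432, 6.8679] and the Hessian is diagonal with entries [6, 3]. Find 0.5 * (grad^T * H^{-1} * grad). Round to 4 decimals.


Step 1: H is diagonal, so H^(-1) * g = [0.9572, 2.2893].
Step 2: g^T H^(-1) g = sum_i g_i^2 / H_ii
  = (5.7432)^2/6 + (6.8679)^2/3
  = 5.4974 + 15.7227 = 21.2201
Step 3: Objective decrease = 0.5 * g^T H^(-1) g = 10.61


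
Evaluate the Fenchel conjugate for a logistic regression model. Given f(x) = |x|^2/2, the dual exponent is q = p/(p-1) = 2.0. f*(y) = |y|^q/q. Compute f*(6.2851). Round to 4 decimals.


The conjugate exponent q satisfies 1/p + 1/q = 1.
p = 2, so q = 2/(2 - 1) = 2.0
|y|^q = 6.2851^2.0 = 39.5025
f*(6.2851) = 39.5025 / 2.0 = 19.7512


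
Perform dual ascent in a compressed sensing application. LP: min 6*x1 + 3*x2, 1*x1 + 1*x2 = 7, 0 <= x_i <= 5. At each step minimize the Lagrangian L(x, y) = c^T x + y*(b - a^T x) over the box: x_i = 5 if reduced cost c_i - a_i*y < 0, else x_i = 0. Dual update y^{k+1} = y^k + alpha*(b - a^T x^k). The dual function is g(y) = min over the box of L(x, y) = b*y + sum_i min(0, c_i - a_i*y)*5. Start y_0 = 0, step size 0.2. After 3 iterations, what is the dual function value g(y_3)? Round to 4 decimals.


Dual ascent for LP: min 6*x1 + 3*x2, 1*x1 + 1*x2 = 7, 0 <= x_i <= 5
Step 1: y^k = 0.0, reduced costs: (6.0, 3.0)
  x^k = (0.0, 0.0), subgradient = b - a^T x = 7.0
  y^{k+1} = 0.0 + 0.2*7.0 = 1.4
Step 2: y^k = 1.4, reduced costs: (4.6, 1.6)
  x^k = (0.0, 0.0), subgradient = b - a^T x = 7.0
  y^{k+1} = 1.4 + 0.2*7.0 = 2.8
Step 3: y^k = 2.8, reduced costs: (3.2, 0.2)
  x^k = (0.0, 0.0), subgradient = b - a^T x = 7.0
  y^{k+1} = 2.8 + 0.2*7.0 = 4.2
Dual objective at y_3 = 4.2: reduced costs (1.8, -1.2), box minimizer x = (0.0, 5.0)
g(y_3) = b*y + (c1 - a1*y)*x1 + (c2 - a2*y)*x2 = 7*4.2 + 1.8*0.0 + (-1.2)*5.0 = 29.4 + 0.0 - 6.0 = 23.4


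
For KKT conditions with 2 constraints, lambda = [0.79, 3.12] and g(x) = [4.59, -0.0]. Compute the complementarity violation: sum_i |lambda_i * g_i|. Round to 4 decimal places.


KKT complementary slackness check:
lambda_1 * g_1 = 0.79 * 4.59 = 3.6261
lambda_2 * g_2 = 3.12 * -0.0 = -0.0
Total violation = 3.6261 + 0.0 = 3.6261


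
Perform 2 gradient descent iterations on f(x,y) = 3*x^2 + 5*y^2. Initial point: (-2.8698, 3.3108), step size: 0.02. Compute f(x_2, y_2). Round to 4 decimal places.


Gradient descent on f(x,y) = 3*x^2 + 5*y^2.
Starting point: (-2.8698, 3.3108), alpha = 0.02
Step 1: grad_x = 2*3*-2.8698 = -17.2188, grad_y = 2*5*3.3108 = 33.108
  x_1 = -2.8698 - 0.02*-17.2188 = -2.5254
  y_1 = 3.3108 - 0.02*33.108 = 2.6486
Step 2: grad_x = 2*3*-2.5254 = -15.1525, grad_y = 2*5*2.6486 = 26.4864
  x_2 = -2.5254 - 0.02*-15.1525 = -2.2224
  y_2 = 2.6486 - 0.02*26.4864 = 2.1189
f(-2.2224, 2.1189) = 3*(-2.2224)^2 + 5*2.1189^2 = 37.2658


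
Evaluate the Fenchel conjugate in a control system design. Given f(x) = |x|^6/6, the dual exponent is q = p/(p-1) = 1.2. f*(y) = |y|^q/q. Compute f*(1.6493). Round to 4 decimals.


The conjugate exponent q satisfies 1/p + 1/q = 1.
p = 6, so q = 6/(6 - 1) = 1.2
|y|^q = 1.6493^1.2 = 1.8229
f*(1.6493) = 1.8229 / 1.2 = 1.5191


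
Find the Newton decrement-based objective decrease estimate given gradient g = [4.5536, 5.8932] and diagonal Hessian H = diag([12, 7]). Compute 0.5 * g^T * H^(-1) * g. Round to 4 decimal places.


Step 1: H is diagonal, so H^(-1) * g = [0.3795, 0.8419].
Step 2: g^T H^(-1) g = sum_i g_i^2 / H_ii
  = (4.5536)^2/12 + (5.8932)^2/7
  = 1.7279 + 4.9614 = 6.6893
Step 3: Objective decrease = 0.5 * g^T H^(-1) g = 3.3447


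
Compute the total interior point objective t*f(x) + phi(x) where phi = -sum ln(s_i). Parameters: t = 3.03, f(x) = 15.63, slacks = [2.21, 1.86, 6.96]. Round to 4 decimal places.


Step 1: Compute log-barrier.
ln values: [0.793, 0.6206, 1.9402]
phi = -(0.793 + 0.6206 + 1.9402) = -3.3537
Step 2: Compute augmented objective.
t*f(x) = 3.03*15.63 = 47.3589
Total = 47.3589 - 3.3537 = 44.0052


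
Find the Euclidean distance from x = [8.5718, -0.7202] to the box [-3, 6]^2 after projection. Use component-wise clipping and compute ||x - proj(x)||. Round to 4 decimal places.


Project each component onto [-3, 6].
clip(8.5718) = 6.0, clip(-0.7202) = -0.7202
Projection = [6.0, -0.7202]
Squared diffs: [6.6142, 0.0]
Distance = sqrt(6.6142) = 2.5718


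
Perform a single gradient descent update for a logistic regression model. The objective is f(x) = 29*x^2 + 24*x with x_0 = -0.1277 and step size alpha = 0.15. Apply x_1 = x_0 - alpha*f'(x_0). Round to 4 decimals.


We compute the gradient at x_0 and apply the update.
f'(x) = 58*x + 24
f'(-0.1277) = 58*-0.1277 + 24 = 16.5934
x_1 = -0.1277 - 0.15*16.5934 = -2.6167


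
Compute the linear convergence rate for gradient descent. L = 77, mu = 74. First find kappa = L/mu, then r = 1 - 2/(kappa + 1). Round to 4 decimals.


Step 1: Compute the condition number.
kappa = L/mu = 77/74 = 1.0405
Step 2: Compute the convergence rate.
r = 1 - 2/(kappa + 1) = 1 - 2*mu/(L + mu) = (L - mu)/(L + mu) = 3/151 = 0.0199


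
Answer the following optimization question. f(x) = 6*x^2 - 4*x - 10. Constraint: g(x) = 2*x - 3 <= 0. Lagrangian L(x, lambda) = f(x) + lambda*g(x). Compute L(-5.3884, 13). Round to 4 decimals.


Step 1: Evaluate f(x).
f(-5.3884) = 6*(-5.3884)^2 - 4*(-5.3884) - 10 = 185.7627
Step 2: Evaluate g(x).
g(-5.3884) = 2*-5.3884 - 3 = -13.7768
Step 3: Compute Lagrangian.
L = 185.7627 + 13*-13.7768 = 6.6643


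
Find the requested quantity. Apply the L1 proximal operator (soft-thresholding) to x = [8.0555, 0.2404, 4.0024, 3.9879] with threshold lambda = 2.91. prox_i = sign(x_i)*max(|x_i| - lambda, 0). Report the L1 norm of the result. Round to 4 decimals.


Soft-thresholding with lambda = 2.91:
prox(8.0555) = sign(8.0555)*max(|8.0555| - 2.91, 0) = 5.1455
prox(0.2404) = sign(0.2404)*max(|0.2404| - 2.91, 0) = 0.0
prox(4.0024) = sign(4.0024)*max(|4.0024| - 2.91, 0) = 1.0924
prox(3.9879) = sign(3.9879)*max(|3.9879| - 2.91, 0) = 1.0779
prox(x) = [5.1455, 0.0, 1.0924, 1.0779]
||prox(x)||_1 = 5.1455 + 0.0 + 1.0924 + 1.0779 = 7.3158
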